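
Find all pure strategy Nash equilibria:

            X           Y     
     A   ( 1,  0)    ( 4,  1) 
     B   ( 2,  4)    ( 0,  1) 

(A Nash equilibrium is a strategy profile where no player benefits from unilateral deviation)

Nash equilibrium: (A, Y), (B, X)

Work:
Best responses:
  P1 vs X: payoffs [1, 2] → best response B (payoff 2)
  P1 vs Y: payoffs [4, 0] → best response A (payoff 4)
  P2 vs A: payoffs [0, 1] → best response Y (payoff 1)
  P2 vs B: payoffs [4, 1] → best response X (payoff 4)
Mutual best responses: (A,Y), (B,X) → Nash equilibria.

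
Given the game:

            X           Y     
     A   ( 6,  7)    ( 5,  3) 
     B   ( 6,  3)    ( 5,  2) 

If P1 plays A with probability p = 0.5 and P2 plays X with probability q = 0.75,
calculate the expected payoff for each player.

E[P1] = 5.75, E[P2] = 4.375

Work:
E[P1] = p·q·π₁(A,X) + p·(1-q)·π₁(A,Y) + (1-p)·q·π₁(B,X) + (1-p)·(1-q)·π₁(B,Y)
= 0.5·0.75·6 + 0.5·0.25·5 + 0.5·0.75·6 + 0.5·0.25·5
= 5.75

E[P2] = 4.375 (similar calculation)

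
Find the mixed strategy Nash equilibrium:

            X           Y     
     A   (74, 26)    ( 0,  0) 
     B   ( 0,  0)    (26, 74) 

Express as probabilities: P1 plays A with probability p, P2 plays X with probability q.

p = 0.74, q = 0.26

Work:
Find probabilities that make opponent indifferent:
P2 chooses q to make P1 indifferent between A and B
P1 chooses p to make P2 indifferent between X and Y
Mixed NE: P1 plays (A: 0.74, B: 0.26), P2 plays (X: 0.26, Y: 0.74)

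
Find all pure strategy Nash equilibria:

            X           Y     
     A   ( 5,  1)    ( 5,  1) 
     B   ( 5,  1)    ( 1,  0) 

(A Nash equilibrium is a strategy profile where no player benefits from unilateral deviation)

Nash equilibrium: (A, X), (A, Y), (B, X)

Work:
Best responses:
  P1 vs X: payoffs [5, 5] → best response A/B (payoff 5)
  P1 vs Y: payoffs [5, 1] → best response A (payoff 5)
  P2 vs A: payoffs [1, 1] → best response X/Y (payoff 1)
  P2 vs B: payoffs [1, 0] → best response X (payoff 1)
Mutual best responses: (A,X), (A,Y), (B,X) → Nash equilibria.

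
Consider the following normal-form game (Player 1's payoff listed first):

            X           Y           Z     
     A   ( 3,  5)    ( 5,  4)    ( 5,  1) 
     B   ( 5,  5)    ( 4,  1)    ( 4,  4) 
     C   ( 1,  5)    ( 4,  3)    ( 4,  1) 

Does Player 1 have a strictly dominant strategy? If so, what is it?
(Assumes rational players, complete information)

No strictly dominant strategy exists for Player 1

Work:
A strategy strictly dominates another if it gives a strictly higher payoff against every opponent action. Compare each pair of P1's strategies column-by-column:
  A vs B: [3 vs 5, 5 vs 4, 5 vs 4] → A does not strictly dominate B (column X: 3 ≤ 5)
  A vs C: [3 vs 1, 5 vs 4, 5 vs 4] → A strictly dominates C
  B vs A: [5 vs 3, 4 vs 5, 4 vs 5] → B does not strictly dominate A (column Y: 4 ≤ 5)
  B vs C: [5 vs 1, 4 vs 4, 4 vs 4] → B does not strictly dominate C (column Y: 4 ≤ 4)
  C vs A: [1 vs 3, 4 vs 5, 4 vs 5] → C does not strictly dominate A (column X: 1 ≤ 3)
  C vs B: [1 vs 5, 4 vs 4, 4 vs 4] → C does not strictly dominate B (column X: 1 ≤ 5)
No single strategy strictly dominates all others → no strictly dominant strategy.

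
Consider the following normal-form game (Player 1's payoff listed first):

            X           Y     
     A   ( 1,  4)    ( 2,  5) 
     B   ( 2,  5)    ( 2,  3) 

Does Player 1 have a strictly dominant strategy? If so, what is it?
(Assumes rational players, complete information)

No strictly dominant strategy exists for Player 1

Work:
A strategy strictly dominates another if it gives a strictly higher payoff against every opponent action. Compare each pair of P1's strategies column-by-column:
  A vs B: [1 vs 2, 2 vs 2] → A does not strictly dominate B (column X: 1 ≤ 2)
  B vs A: [2 vs 1, 2 vs 2] → B does not strictly dominate A (column Y: 2 ≤ 2)
No single strategy strictly dominates all others → no strictly dominant strategy.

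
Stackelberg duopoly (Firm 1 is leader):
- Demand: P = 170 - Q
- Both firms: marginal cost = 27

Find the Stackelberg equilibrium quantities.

q₁* (leader) = 71.5, q₂* (follower) = 35.75

Work:
Follower's reaction: q₂ = (a - c - q₁)/2
Leader substitutes: π₁ = q₁·(a - q₁ - (a-c-q₁)/2 - c)
FOC: q₁* = (170 - 27)/2 = 71.50
Then: q₂* = (170 - 27 - 71.5)/2 = 35.75
Leader has first-mover advantage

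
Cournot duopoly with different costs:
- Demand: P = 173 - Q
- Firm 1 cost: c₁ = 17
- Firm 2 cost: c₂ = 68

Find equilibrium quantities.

q₁* = 69.0, q₂* = 18.0

Work:
Reaction: q₁ = (173 - 17 - q₂)/2
Reaction: q₂ = (173 - 68 - q₁)/2
Solve simultaneously:
q₁* = (173 - 2×17 + 68)/3 = 69.0
q₂* = (173 - 2×68 + 17)/3 = 18.0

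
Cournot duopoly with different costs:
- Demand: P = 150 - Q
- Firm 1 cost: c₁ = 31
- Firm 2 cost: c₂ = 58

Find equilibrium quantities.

q₁* = 48.67, q₂* = 21.67

Work:
Reaction: q₁ = (150 - 31 - q₂)/2
Reaction: q₂ = (150 - 58 - q₁)/2
Solve simultaneously:
q₁* = (150 - 2×31 + 58)/3 = 48.67
q₂* = (150 - 2×58 + 31)/3 = 21.67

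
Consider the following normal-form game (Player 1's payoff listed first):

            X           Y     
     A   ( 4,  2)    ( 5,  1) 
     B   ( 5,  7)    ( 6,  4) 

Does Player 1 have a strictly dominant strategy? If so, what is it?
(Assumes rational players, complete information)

Yes, Player 1's strictly dominant strategy is B

Work:
A strategy strictly dominates another if it gives a strictly higher payoff against every opponent action. Compare each pair of P1's strategies column-by-column:
  A vs B: [4 vs 5, 5 vs 6] → A does not strictly dominate B (column X: 4 ≤ 5)
  B vs A: [5 vs 4, 6 vs 5] → B strictly dominates A
B strictly dominates every other strategy → strictly dominant.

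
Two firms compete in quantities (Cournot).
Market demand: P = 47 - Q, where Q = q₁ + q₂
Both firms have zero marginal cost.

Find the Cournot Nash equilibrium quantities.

q₁* = q₂* = 15.67; P* = 15.67

Work:
Profit: π_i = P·q_i = (a - q_i - q_j)·q_i
FOC: ∂π_i/∂q_i = a - 2q_i - q_j = 0
Reaction function: q_i = (47 - q_j)/2
Symmetry: q* = 47/3 = 15.67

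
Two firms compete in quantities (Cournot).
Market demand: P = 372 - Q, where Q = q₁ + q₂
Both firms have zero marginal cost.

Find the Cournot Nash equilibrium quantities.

q₁* = q₂* = 124.0; P* = 124.0

Work:
Profit: π_i = P·q_i = (a - q_i - q_j)·q_i
FOC: ∂π_i/∂q_i = a - 2q_i - q_j = 0
Reaction function: q_i = (372 - q_j)/2
Symmetry: q* = 372/3 = 124.0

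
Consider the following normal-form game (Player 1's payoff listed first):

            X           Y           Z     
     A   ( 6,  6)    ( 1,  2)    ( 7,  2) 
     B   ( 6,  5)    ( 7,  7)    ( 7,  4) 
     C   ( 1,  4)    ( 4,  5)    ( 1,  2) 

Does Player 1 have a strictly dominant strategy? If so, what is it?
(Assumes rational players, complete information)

No strictly dominant strategy exists for Player 1

Work:
A strategy strictly dominates another if it gives a strictly higher payoff against every opponent action. Compare each pair of P1's strategies column-by-column:
  A vs B: [6 vs 6, 1 vs 7, 7 vs 7] → A does not strictly dominate B (column X: 6 ≤ 6)
  A vs C: [6 vs 1, 1 vs 4, 7 vs 1] → A does not strictly dominate C (column Y: 1 ≤ 4)
  B vs A: [6 vs 6, 7 vs 1, 7 vs 7] → B does not strictly dominate A (column X: 6 ≤ 6)
  B vs C: [6 vs 1, 7 vs 4, 7 vs 1] → B strictly dominates C
  C vs A: [1 vs 6, 4 vs 1, 1 vs 7] → C does not strictly dominate A (column X: 1 ≤ 6)
  C vs B: [1 vs 6, 4 vs 7, 1 vs 7] → C does not strictly dominate B (column X: 1 ≤ 6)
No single strategy strictly dominates all others → no strictly dominant strategy.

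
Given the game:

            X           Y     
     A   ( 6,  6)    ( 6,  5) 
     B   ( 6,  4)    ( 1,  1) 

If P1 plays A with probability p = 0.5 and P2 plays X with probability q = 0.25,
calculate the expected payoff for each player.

E[P1] = 4.125, E[P2] = 3.5

Work:
E[P1] = p·q·π₁(A,X) + p·(1-q)·π₁(A,Y) + (1-p)·q·π₁(B,X) + (1-p)·(1-q)·π₁(B,Y)
= 0.5·0.25·6 + 0.5·0.75·6 + 0.5·0.25·6 + 0.5·0.75·1
= 4.125

E[P2] = 3.5 (similar calculation)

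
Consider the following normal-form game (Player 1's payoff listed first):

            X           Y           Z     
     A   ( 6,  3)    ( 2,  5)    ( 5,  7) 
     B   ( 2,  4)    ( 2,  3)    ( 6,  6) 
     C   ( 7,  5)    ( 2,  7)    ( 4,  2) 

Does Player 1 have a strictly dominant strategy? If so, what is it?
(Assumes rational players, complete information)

No strictly dominant strategy exists for Player 1

Work:
A strategy strictly dominates another if it gives a strictly higher payoff against every opponent action. Compare each pair of P1's strategies column-by-column:
  A vs B: [6 vs 2, 2 vs 2, 5 vs 6] → A does not strictly dominate B (column Y: 2 ≤ 2)
  A vs C: [6 vs 7, 2 vs 2, 5 vs 4] → A does not strictly dominate C (column X: 6 ≤ 7)
  B vs A: [2 vs 6, 2 vs 2, 6 vs 5] → B does not strictly dominate A (column X: 2 ≤ 6)
  B vs C: [2 vs 7, 2 vs 2, 6 vs 4] → B does not strictly dominate C (column X: 2 ≤ 7)
  C vs A: [7 vs 6, 2 vs 2, 4 vs 5] → C does not strictly dominate A (column Y: 2 ≤ 2)
  C vs B: [7 vs 2, 2 vs 2, 4 vs 6] → C does not strictly dominate B (column Y: 2 ≤ 2)
No single strategy strictly dominates all others → no strictly dominant strategy.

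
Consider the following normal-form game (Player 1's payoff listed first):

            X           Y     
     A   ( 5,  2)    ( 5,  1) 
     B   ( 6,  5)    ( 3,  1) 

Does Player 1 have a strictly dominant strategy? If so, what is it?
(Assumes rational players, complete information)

No strictly dominant strategy exists for Player 1

Work:
A strategy strictly dominates another if it gives a strictly higher payoff against every opponent action. Compare each pair of P1's strategies column-by-column:
  A vs B: [5 vs 6, 5 vs 3] → A does not strictly dominate B (column X: 5 ≤ 6)
  B vs A: [6 vs 5, 3 vs 5] → B does not strictly dominate A (column Y: 3 ≤ 5)
No single strategy strictly dominates all others → no strictly dominant strategy.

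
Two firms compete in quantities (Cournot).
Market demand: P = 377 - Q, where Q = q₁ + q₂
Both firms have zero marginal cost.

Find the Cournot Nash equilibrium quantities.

q₁* = q₂* = 125.67; P* = 125.67

Work:
Profit: π_i = P·q_i = (a - q_i - q_j)·q_i
FOC: ∂π_i/∂q_i = a - 2q_i - q_j = 0
Reaction function: q_i = (377 - q_j)/2
Symmetry: q* = 377/3 = 125.67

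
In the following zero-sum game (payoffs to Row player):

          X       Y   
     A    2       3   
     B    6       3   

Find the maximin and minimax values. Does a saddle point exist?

Maximin = 3, Minimax = 3, Saddle: True

Work:
Row minimums: [2, 3] → maximin = 3
Column maximums: [6, 3] → minimax = 3
Saddle point exists! Game value = 3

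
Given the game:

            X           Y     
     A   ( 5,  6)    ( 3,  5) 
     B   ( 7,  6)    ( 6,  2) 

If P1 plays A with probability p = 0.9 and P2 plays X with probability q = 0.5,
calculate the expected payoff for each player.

E[P1] = 4.25, E[P2] = 5.35

Work:
E[P1] = p·q·π₁(A,X) + p·(1-q)·π₁(A,Y) + (1-p)·q·π₁(B,X) + (1-p)·(1-q)·π₁(B,Y)
= 0.9·0.5·5 + 0.9·0.5·3 + 0.1·0.5·7 + 0.1·0.5·6
= 4.25

E[P2] = 5.35 (similar calculation)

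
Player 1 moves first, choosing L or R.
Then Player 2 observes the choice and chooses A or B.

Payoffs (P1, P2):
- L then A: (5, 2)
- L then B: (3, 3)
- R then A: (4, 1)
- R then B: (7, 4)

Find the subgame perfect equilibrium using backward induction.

P1 plays R, P2 plays B after L and B after R; Payoff (7, 4)

Work:
Backward induction:
After L: P2 chooses B → P1 gets 3
After R: P2 chooses B → P1 gets 7
P1 chooses R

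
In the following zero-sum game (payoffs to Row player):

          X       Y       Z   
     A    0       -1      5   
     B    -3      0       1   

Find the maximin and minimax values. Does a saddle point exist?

Maximin = -1, Minimax = 0, Saddle: False

Work:
Row minimums: [-1, -3] → maximin = -1
Column maximums: [0, 0, 5] → minimax = 0
No saddle point (maximin ≠ minimax). Mixed strategy needed.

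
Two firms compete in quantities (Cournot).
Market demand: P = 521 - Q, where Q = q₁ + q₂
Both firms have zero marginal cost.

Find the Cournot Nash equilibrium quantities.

q₁* = q₂* = 173.67; P* = 173.67

Work:
Profit: π_i = P·q_i = (a - q_i - q_j)·q_i
FOC: ∂π_i/∂q_i = a - 2q_i - q_j = 0
Reaction function: q_i = (521 - q_j)/2
Symmetry: q* = 521/3 = 173.67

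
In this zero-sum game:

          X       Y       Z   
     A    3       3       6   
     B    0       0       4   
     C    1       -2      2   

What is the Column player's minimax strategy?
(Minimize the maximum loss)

Column should play X or Y (all achieve the minimum), value = 3

Work:
Column player minimizes Row's maximum payoff:
Column X: max payoff to Row = 3
Column Y: max payoff to Row = 3
Column Z: max payoff to Row = 6
Minimum is 3, achieved by columns X, Y (tied).
Each of X or Y is a minimax strategy.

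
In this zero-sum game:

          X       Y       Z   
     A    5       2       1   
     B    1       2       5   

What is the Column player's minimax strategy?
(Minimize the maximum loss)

Column should play Y, value = 2

Work:
Column player minimizes Row's maximum payoff:
Column X: max payoff to Row = 5
Column Y: max payoff to Row = 2
Column Z: max payoff to Row = 5
Minimum is 2, achieved by column Y.
Minimax strategy: Y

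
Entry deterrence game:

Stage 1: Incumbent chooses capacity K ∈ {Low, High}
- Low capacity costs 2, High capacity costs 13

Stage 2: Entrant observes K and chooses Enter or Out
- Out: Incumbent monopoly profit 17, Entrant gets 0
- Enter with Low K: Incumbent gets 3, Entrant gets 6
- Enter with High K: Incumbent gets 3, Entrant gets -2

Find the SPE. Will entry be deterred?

SPE: (High, Enter|Low, Out|High); Entry deterred. Incumbent net profit = 4

Work:
After Low K: Entrant enters (6 > 0)
After High K: Entrant stays out (-2 < 0)
Incumbent: Low → 3−2=1, High → 17−13=4
Incumbent chooses High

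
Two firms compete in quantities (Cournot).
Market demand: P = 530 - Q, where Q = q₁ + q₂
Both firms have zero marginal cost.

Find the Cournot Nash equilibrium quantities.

q₁* = q₂* = 176.67; P* = 176.67

Work:
Profit: π_i = P·q_i = (a - q_i - q_j)·q_i
FOC: ∂π_i/∂q_i = a - 2q_i - q_j = 0
Reaction function: q_i = (530 - q_j)/2
Symmetry: q* = 530/3 = 176.67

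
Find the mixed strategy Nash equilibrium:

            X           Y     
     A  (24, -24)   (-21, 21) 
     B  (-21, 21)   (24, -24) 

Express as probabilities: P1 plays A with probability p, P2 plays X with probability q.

p = 0.5, q = 0.5

Work:
Find probabilities that make opponent indifferent:
P2 chooses q to make P1 indifferent between A and B
P1 chooses p to make P2 indifferent between X and Y
Mixed NE: P1 plays (A: 0.5, B: 0.5), P2 plays (X: 0.5, Y: 0.5)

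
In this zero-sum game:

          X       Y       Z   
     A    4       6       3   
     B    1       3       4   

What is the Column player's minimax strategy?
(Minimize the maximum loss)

Column should play X or Z (all achieve the minimum), value = 4

Work:
Column player minimizes Row's maximum payoff:
Column X: max payoff to Row = 4
Column Y: max payoff to Row = 6
Column Z: max payoff to Row = 4
Minimum is 4, achieved by columns X, Z (tied).
Each of X or Z is a minimax strategy.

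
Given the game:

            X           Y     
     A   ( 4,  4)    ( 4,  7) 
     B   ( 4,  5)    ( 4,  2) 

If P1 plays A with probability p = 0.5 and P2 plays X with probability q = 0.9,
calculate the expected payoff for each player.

E[P1] = 4.0, E[P2] = 4.5

Work:
E[P1] = p·q·π₁(A,X) + p·(1-q)·π₁(A,Y) + (1-p)·q·π₁(B,X) + (1-p)·(1-q)·π₁(B,Y)
= 0.5·0.9·4 + 0.5·0.1·4 + 0.5·0.9·4 + 0.5·0.1·4
= 4.0

E[P2] = 4.5 (similar calculation)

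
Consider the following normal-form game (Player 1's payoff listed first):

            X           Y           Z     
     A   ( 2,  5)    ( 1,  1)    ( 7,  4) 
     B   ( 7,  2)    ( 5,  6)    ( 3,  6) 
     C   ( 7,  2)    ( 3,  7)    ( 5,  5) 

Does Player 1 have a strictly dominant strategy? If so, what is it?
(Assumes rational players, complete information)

No strictly dominant strategy exists for Player 1

Work:
A strategy strictly dominates another if it gives a strictly higher payoff against every opponent action. Compare each pair of P1's strategies column-by-column:
  A vs B: [2 vs 7, 1 vs 5, 7 vs 3] → A does not strictly dominate B (column X: 2 ≤ 7)
  A vs C: [2 vs 7, 1 vs 3, 7 vs 5] → A does not strictly dominate C (column X: 2 ≤ 7)
  B vs A: [7 vs 2, 5 vs 1, 3 vs 7] → B does not strictly dominate A (column Z: 3 ≤ 7)
  B vs C: [7 vs 7, 5 vs 3, 3 vs 5] → B does not strictly dominate C (column X: 7 ≤ 7)
  C vs A: [7 vs 2, 3 vs 1, 5 vs 7] → C does not strictly dominate A (column Z: 5 ≤ 7)
  C vs B: [7 vs 7, 3 vs 5, 5 vs 3] → C does not strictly dominate B (column X: 7 ≤ 7)
No single strategy strictly dominates all others → no strictly dominant strategy.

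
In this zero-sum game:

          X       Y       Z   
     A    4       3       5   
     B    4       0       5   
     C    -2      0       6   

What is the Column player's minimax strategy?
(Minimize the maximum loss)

Column should play Y, value = 3

Work:
Column player minimizes Row's maximum payoff:
Column X: max payoff to Row = 4
Column Y: max payoff to Row = 3
Column Z: max payoff to Row = 6
Minimum is 3, achieved by column Y.
Minimax strategy: Y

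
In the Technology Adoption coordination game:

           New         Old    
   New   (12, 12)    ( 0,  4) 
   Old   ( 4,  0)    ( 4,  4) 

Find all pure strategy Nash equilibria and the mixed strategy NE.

Pure NE: (New, New) and (Old, Old); Mixed NE: p = 0.3333, q = 0.3333

Work:
Check pure NE:
(New, New): (12, 12) - no unilateral deviation beneficial
(Old, Old): (4, 4) - no unilateral deviation beneficial
Mixed NE: P1 plays New with p = 0.3333, P2 plays New with q = 0.3333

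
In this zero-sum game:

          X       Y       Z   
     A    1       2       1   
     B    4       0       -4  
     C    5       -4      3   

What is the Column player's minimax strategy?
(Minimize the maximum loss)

Column should play Y, value = 2

Work:
Column player minimizes Row's maximum payoff:
Column X: max payoff to Row = 5
Column Y: max payoff to Row = 2
Column Z: max payoff to Row = 3
Minimum is 2, achieved by column Y.
Minimax strategy: Y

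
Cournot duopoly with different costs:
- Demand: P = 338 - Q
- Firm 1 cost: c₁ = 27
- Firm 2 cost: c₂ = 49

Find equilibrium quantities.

q₁* = 111.0, q₂* = 89.0

Work:
Reaction: q₁ = (338 - 27 - q₂)/2
Reaction: q₂ = (338 - 49 - q₁)/2
Solve simultaneously:
q₁* = (338 - 2×27 + 49)/3 = 111.0
q₂* = (338 - 2×49 + 27)/3 = 89.0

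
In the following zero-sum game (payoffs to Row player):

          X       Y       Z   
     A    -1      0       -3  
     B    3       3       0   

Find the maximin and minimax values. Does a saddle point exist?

Maximin = 0, Minimax = 0, Saddle: True

Work:
Row minimums: [-3, 0] → maximin = 0
Column maximums: [3, 3, 0] → minimax = 0
Saddle point exists! Game value = 0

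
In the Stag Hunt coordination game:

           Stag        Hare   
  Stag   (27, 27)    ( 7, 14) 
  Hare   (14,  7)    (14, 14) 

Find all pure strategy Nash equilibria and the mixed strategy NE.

Pure NE: (Stag, Stag) and (Hare, Hare); Mixed NE: p = 0.35, q = 0.35

Work:
Check pure NE:
(Stag, Stag): (27, 27) - no unilateral deviation beneficial
(Hare, Hare): (14, 14) - no unilateral deviation beneficial
Mixed NE: P1 plays Stag with p = 0.35, P2 plays Stag with q = 0.35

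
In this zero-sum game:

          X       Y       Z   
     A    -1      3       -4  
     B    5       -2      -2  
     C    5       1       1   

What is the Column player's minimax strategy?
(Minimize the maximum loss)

Column should play Z, value = 1

Work:
Column player minimizes Row's maximum payoff:
Column X: max payoff to Row = 5
Column Y: max payoff to Row = 3
Column Z: max payoff to Row = 1
Minimum is 1, achieved by column Z.
Minimax strategy: Z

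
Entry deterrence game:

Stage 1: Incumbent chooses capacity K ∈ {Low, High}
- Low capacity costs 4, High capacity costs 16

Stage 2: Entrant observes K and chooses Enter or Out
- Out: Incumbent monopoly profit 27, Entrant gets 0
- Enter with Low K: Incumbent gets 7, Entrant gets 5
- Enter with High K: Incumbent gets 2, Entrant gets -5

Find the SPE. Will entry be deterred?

SPE: (High, Enter|Low, Out|High); Entry deterred. Incumbent net profit = 11

Work:
After Low K: Entrant enters (5 > 0)
After High K: Entrant stays out (-5 < 0)
Incumbent: Low → 7−4=3, High → 27−16=11
Incumbent chooses High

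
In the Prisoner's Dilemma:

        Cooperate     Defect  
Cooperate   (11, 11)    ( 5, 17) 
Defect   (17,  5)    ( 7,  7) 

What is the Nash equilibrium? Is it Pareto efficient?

(Defect, Defect) is NE; not Pareto efficient

Work:
Defect dominates Cooperate for both players:
If P2 cooperates: Defect (17) > Cooperate (11)
If P2 defects: Defect (7) > Cooperate (5)
NE: (Defect, Defect) with payoff (7, 7)
But (Cooperate, Cooperate) = (11, 11) Pareto dominates (7, 7)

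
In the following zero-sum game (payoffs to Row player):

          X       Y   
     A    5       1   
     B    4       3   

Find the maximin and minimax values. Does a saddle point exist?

Maximin = 3, Minimax = 3, Saddle: True

Work:
Row minimums: [1, 3] → maximin = 3
Column maximums: [5, 3] → minimax = 3
Saddle point exists! Game value = 3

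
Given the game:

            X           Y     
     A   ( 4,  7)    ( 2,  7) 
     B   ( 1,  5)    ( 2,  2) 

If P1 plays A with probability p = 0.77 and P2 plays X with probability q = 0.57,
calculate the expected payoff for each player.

E[P1] = 2.7467, E[P2] = 6.2433

Work:
E[P1] = p·q·π₁(A,X) + p·(1-q)·π₁(A,Y) + (1-p)·q·π₁(B,X) + (1-p)·(1-q)·π₁(B,Y)
= 0.77·0.57·4 + 0.77·0.43·2 + 0.23·0.57·1 + 0.23·0.43·2
= 2.7467

E[P2] = 6.2433 (similar calculation)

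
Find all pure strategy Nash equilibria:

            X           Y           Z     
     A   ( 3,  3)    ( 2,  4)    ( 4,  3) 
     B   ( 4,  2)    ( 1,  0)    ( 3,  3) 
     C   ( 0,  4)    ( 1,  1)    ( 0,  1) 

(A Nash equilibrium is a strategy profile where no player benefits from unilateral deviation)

Nash equilibrium: (A, Y)

Work:
Best responses:
  P1 vs X: payoffs [3, 4, 0] → best response B (payoff 4)
  P1 vs Y: payoffs [2, 1, 1] → best response A (payoff 2)
  P1 vs Z: payoffs [4, 3, 0] → best response A (payoff 4)
  P2 vs A: payoffs [3, 4, 3] → best response Y (payoff 4)
  P2 vs B: payoffs [2, 0, 3] → best response Z (payoff 3)
  P2 vs C: payoffs [4, 1, 1] → best response X (payoff 4)
Mutual best responses: (A,Y) → Nash equilibria.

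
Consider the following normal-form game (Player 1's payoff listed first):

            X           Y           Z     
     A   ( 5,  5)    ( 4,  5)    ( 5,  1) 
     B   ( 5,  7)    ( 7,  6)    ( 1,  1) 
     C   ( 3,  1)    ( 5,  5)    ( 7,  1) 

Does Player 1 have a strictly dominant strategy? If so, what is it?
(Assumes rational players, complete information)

No strictly dominant strategy exists for Player 1

Work:
A strategy strictly dominates another if it gives a strictly higher payoff against every opponent action. Compare each pair of P1's strategies column-by-column:
  A vs B: [5 vs 5, 4 vs 7, 5 vs 1] → A does not strictly dominate B (column X: 5 ≤ 5)
  A vs C: [5 vs 3, 4 vs 5, 5 vs 7] → A does not strictly dominate C (column Y: 4 ≤ 5)
  B vs A: [5 vs 5, 7 vs 4, 1 vs 5] → B does not strictly dominate A (column X: 5 ≤ 5)
  B vs C: [5 vs 3, 7 vs 5, 1 vs 7] → B does not strictly dominate C (column Z: 1 ≤ 7)
  C vs A: [3 vs 5, 5 vs 4, 7 vs 5] → C does not strictly dominate A (column X: 3 ≤ 5)
  C vs B: [3 vs 5, 5 vs 7, 7 vs 1] → C does not strictly dominate B (column X: 3 ≤ 5)
No single strategy strictly dominates all others → no strictly dominant strategy.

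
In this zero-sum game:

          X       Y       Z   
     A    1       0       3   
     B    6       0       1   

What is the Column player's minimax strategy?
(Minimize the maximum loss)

Column should play Y, value = 0

Work:
Column player minimizes Row's maximum payoff:
Column X: max payoff to Row = 6
Column Y: max payoff to Row = 0
Column Z: max payoff to Row = 3
Minimum is 0, achieved by column Y.
Minimax strategy: Y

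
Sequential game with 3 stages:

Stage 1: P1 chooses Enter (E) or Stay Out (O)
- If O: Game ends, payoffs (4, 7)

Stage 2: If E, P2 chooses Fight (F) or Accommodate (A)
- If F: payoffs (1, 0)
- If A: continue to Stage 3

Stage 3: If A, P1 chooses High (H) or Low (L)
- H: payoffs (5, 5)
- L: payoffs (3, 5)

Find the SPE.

SPE: (E, A, H); Outcome (5, 5)

Work:
Stage 3: P1 chooses H (5 vs 3)
Stage 2: P2: F->0, A->5 (anticipating H). Choose A
Stage 1: P1: O->4, E->5 (anticipating A, H). Choose E
SPE path: E -> A -> H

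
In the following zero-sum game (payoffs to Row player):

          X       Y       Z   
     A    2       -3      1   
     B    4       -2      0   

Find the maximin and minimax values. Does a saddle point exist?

Maximin = -2, Minimax = -2, Saddle: True

Work:
Row minimums: [-3, -2] → maximin = -2
Column maximums: [4, -2, 1] → minimax = -2
Saddle point exists! Game value = -2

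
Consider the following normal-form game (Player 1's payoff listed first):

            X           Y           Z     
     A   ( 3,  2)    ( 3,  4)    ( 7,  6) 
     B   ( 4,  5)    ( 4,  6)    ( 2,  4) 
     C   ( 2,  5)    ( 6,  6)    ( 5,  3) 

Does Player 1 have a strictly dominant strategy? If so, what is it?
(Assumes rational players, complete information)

No strictly dominant strategy exists for Player 1

Work:
A strategy strictly dominates another if it gives a strictly higher payoff against every opponent action. Compare each pair of P1's strategies column-by-column:
  A vs B: [3 vs 4, 3 vs 4, 7 vs 2] → A does not strictly dominate B (column X: 3 ≤ 4)
  A vs C: [3 vs 2, 3 vs 6, 7 vs 5] → A does not strictly dominate C (column Y: 3 ≤ 6)
  B vs A: [4 vs 3, 4 vs 3, 2 vs 7] → B does not strictly dominate A (column Z: 2 ≤ 7)
  B vs C: [4 vs 2, 4 vs 6, 2 vs 5] → B does not strictly dominate C (column Y: 4 ≤ 6)
  C vs A: [2 vs 3, 6 vs 3, 5 vs 7] → C does not strictly dominate A (column X: 2 ≤ 3)
  C vs B: [2 vs 4, 6 vs 4, 5 vs 2] → C does not strictly dominate B (column X: 2 ≤ 4)
No single strategy strictly dominates all others → no strictly dominant strategy.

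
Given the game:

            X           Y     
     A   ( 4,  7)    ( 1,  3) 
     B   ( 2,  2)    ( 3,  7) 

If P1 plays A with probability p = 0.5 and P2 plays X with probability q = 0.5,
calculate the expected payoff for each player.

E[P1] = 2.5, E[P2] = 4.75

Work:
E[P1] = p·q·π₁(A,X) + p·(1-q)·π₁(A,Y) + (1-p)·q·π₁(B,X) + (1-p)·(1-q)·π₁(B,Y)
= 0.5·0.5·4 + 0.5·0.5·1 + 0.5·0.5·2 + 0.5·0.5·3
= 2.5

E[P2] = 4.75 (similar calculation)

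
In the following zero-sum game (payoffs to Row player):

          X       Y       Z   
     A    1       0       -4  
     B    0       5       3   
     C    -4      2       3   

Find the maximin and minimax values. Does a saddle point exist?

Maximin = 0, Minimax = 1, Saddle: False

Work:
Row minimums: [-4, 0, -4] → maximin = 0
Column maximums: [1, 5, 3] → minimax = 1
No saddle point (maximin ≠ minimax). Mixed strategy needed.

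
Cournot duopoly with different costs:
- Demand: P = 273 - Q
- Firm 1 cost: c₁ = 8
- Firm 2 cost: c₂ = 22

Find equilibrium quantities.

q₁* = 93.0, q₂* = 79.0

Work:
Reaction: q₁ = (273 - 8 - q₂)/2
Reaction: q₂ = (273 - 22 - q₁)/2
Solve simultaneously:
q₁* = (273 - 2×8 + 22)/3 = 93.0
q₂* = (273 - 2×22 + 8)/3 = 79.0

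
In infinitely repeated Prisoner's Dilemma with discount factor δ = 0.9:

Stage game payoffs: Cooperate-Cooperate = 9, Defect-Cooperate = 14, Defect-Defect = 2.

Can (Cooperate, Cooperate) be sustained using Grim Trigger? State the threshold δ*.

δ* = 0.4167; since δ = 0.9 ≥ 0.4167, cooperation can be sustained

Work:
For Grim Trigger:
Cooperate forever: 9/(1-δ)
Defect then punished: 14 + 2·δ/(1-δ)
Need: 9/(1-δ) ≥ 14 + 2·δ/(1-δ)
Solving: δ ≥ (T-R)/(T-P) = (14-9)/(14-2) = 0.4167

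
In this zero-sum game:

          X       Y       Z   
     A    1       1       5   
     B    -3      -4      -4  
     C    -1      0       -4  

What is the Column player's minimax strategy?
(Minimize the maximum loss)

Column should play X or Y (all achieve the minimum), value = 1

Work:
Column player minimizes Row's maximum payoff:
Column X: max payoff to Row = 1
Column Y: max payoff to Row = 1
Column Z: max payoff to Row = 5
Minimum is 1, achieved by columns X, Y (tied).
Each of X or Y is a minimax strategy.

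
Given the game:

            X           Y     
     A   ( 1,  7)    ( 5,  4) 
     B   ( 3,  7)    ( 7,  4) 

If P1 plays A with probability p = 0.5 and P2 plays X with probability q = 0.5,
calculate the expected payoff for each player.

E[P1] = 4.0, E[P2] = 5.5

Work:
E[P1] = p·q·π₁(A,X) + p·(1-q)·π₁(A,Y) + (1-p)·q·π₁(B,X) + (1-p)·(1-q)·π₁(B,Y)
= 0.5·0.5·1 + 0.5·0.5·5 + 0.5·0.5·3 + 0.5·0.5·7
= 4.0

E[P2] = 5.5 (similar calculation)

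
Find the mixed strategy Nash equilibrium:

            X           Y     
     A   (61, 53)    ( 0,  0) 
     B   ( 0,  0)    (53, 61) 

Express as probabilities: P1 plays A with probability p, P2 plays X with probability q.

p = 0.5351, q = 0.4649

Work:
Find probabilities that make opponent indifferent:
P2 chooses q to make P1 indifferent between A and B
P1 chooses p to make P2 indifferent between X and Y
Mixed NE: P1 plays (A: 0.5351, B: 0.4649), P2 plays (X: 0.4649, Y: 0.5351)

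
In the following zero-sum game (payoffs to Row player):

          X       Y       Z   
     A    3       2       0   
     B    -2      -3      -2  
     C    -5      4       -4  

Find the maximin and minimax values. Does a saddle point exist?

Maximin = 0, Minimax = 0, Saddle: True

Work:
Row minimums: [0, -3, -5] → maximin = 0
Column maximums: [3, 4, 0] → minimax = 0
Saddle point exists! Game value = 0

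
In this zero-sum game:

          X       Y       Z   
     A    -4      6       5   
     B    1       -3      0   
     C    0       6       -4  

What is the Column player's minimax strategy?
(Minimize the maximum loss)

Column should play X, value = 1

Work:
Column player minimizes Row's maximum payoff:
Column X: max payoff to Row = 1
Column Y: max payoff to Row = 6
Column Z: max payoff to Row = 5
Minimum is 1, achieved by column X.
Minimax strategy: X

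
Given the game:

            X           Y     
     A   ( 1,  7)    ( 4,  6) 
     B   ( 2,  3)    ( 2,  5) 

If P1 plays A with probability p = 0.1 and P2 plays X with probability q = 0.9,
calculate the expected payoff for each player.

E[P1] = 1.93, E[P2] = 3.57

Work:
E[P1] = p·q·π₁(A,X) + p·(1-q)·π₁(A,Y) + (1-p)·q·π₁(B,X) + (1-p)·(1-q)·π₁(B,Y)
= 0.1·0.9·1 + 0.1·0.1·4 + 0.9·0.9·2 + 0.9·0.1·2
= 1.93

E[P2] = 3.57 (similar calculation)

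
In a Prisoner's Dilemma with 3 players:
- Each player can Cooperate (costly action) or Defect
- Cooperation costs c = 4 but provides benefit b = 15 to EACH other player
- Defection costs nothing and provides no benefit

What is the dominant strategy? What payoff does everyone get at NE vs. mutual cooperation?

Dominant: Defect; NE payoff = 0; Coop payoff = 26

Work:
Defect dominates (saves cost c = 4, benefit to others is external)
NE: All defect → everyone gets 0
If all cooperate: each receives (2)×15 - 4 = 26
Social dilemma: 26 > 0 but NE gives 0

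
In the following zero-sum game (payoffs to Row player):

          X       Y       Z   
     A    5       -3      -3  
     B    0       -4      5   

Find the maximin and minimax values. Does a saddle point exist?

Maximin = -3, Minimax = -3, Saddle: True

Work:
Row minimums: [-3, -4] → maximin = -3
Column maximums: [5, -3, 5] → minimax = -3
Saddle point exists! Game value = -3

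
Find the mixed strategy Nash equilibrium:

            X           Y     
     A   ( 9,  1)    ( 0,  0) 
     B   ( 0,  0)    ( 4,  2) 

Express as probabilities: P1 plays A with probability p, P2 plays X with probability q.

p = 0.6667, q = 0.3077

Work:
Find probabilities that make opponent indifferent:
P2 chooses q to make P1 indifferent between A and B
P1 chooses p to make P2 indifferent between X and Y
Mixed NE: P1 plays (A: 0.6667, B: 0.3333), P2 plays (X: 0.3077, Y: 0.6923)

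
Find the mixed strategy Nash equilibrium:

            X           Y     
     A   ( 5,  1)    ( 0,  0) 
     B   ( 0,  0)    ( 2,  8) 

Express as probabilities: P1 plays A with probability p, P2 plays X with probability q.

p = 0.8889, q = 0.2857

Work:
Find probabilities that make opponent indifferent:
P2 chooses q to make P1 indifferent between A and B
P1 chooses p to make P2 indifferent between X and Y
Mixed NE: P1 plays (A: 0.8889, B: 0.1111), P2 plays (X: 0.2857, Y: 0.7143)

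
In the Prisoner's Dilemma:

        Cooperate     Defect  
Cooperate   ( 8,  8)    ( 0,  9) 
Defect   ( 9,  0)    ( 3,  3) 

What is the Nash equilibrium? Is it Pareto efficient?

(Defect, Defect) is NE; not Pareto efficient

Work:
Defect dominates Cooperate for both players:
If P2 cooperates: Defect (9) > Cooperate (8)
If P2 defects: Defect (3) > Cooperate (0)
NE: (Defect, Defect) with payoff (3, 3)
But (Cooperate, Cooperate) = (8, 8) Pareto dominates (3, 3)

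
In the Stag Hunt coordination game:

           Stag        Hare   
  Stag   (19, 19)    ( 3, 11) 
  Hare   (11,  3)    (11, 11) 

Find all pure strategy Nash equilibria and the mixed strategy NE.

Pure NE: (Stag, Stag) and (Hare, Hare); Mixed NE: p = 0.5, q = 0.5

Work:
Check pure NE:
(Stag, Stag): (19, 19) - no unilateral deviation beneficial
(Hare, Hare): (11, 11) - no unilateral deviation beneficial
Mixed NE: P1 plays Stag with p = 0.5, P2 plays Stag with q = 0.5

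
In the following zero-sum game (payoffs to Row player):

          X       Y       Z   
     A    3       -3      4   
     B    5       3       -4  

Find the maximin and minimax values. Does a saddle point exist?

Maximin = -3, Minimax = 3, Saddle: False

Work:
Row minimums: [-3, -4] → maximin = -3
Column maximums: [5, 3, 4] → minimax = 3
No saddle point (maximin ≠ minimax). Mixed strategy needed.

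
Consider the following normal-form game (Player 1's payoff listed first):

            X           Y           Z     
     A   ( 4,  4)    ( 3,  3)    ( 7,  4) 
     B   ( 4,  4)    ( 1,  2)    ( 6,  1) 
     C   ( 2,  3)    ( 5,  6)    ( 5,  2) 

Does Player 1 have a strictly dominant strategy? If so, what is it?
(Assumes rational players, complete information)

No strictly dominant strategy exists for Player 1

Work:
A strategy strictly dominates another if it gives a strictly higher payoff against every opponent action. Compare each pair of P1's strategies column-by-column:
  A vs B: [4 vs 4, 3 vs 1, 7 vs 6] → A does not strictly dominate B (column X: 4 ≤ 4)
  A vs C: [4 vs 2, 3 vs 5, 7 vs 5] → A does not strictly dominate C (column Y: 3 ≤ 5)
  B vs A: [4 vs 4, 1 vs 3, 6 vs 7] → B does not strictly dominate A (column X: 4 ≤ 4)
  B vs C: [4 vs 2, 1 vs 5, 6 vs 5] → B does not strictly dominate C (column Y: 1 ≤ 5)
  C vs A: [2 vs 4, 5 vs 3, 5 vs 7] → C does not strictly dominate A (column X: 2 ≤ 4)
  C vs B: [2 vs 4, 5 vs 1, 5 vs 6] → C does not strictly dominate B (column X: 2 ≤ 4)
No single strategy strictly dominates all others → no strictly dominant strategy.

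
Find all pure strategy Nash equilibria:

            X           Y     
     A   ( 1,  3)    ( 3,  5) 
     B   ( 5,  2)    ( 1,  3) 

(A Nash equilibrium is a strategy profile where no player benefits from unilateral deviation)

Nash equilibrium: (A, Y)

Work:
Best responses:
  P1 vs X: payoffs [1, 5] → best response B (payoff 5)
  P1 vs Y: payoffs [3, 1] → best response A (payoff 3)
  P2 vs A: payoffs [3, 5] → best response Y (payoff 5)
  P2 vs B: payoffs [2, 3] → best response Y (payoff 3)
Mutual best responses: (A,Y) → Nash equilibria.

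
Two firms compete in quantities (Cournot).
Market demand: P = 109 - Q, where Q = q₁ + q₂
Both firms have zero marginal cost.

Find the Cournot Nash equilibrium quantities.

q₁* = q₂* = 36.33; P* = 36.33

Work:
Profit: π_i = P·q_i = (a - q_i - q_j)·q_i
FOC: ∂π_i/∂q_i = a - 2q_i - q_j = 0
Reaction function: q_i = (109 - q_j)/2
Symmetry: q* = 109/3 = 36.33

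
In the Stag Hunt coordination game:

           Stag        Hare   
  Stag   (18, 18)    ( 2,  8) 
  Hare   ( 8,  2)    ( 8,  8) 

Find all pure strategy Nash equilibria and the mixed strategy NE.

Pure NE: (Stag, Stag) and (Hare, Hare); Mixed NE: p = 0.375, q = 0.375

Work:
Check pure NE:
(Stag, Stag): (18, 18) - no unilateral deviation beneficial
(Hare, Hare): (8, 8) - no unilateral deviation beneficial
Mixed NE: P1 plays Stag with p = 0.375, P2 plays Stag with q = 0.375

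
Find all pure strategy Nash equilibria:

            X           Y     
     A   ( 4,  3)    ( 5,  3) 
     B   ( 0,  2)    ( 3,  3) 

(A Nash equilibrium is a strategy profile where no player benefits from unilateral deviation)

Nash equilibrium: (A, X), (A, Y)

Work:
Best responses:
  P1 vs X: payoffs [4, 0] → best response A (payoff 4)
  P1 vs Y: payoffs [5, 3] → best response A (payoff 5)
  P2 vs A: payoffs [3, 3] → best response X/Y (payoff 3)
  P2 vs B: payoffs [2, 3] → best response Y (payoff 3)
Mutual best responses: (A,X), (A,Y) → Nash equilibria.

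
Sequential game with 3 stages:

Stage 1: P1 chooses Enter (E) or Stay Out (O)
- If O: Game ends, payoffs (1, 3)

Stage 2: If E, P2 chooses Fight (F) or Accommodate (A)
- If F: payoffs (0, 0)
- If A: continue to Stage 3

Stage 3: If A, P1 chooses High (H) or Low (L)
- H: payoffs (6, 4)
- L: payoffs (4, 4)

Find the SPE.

SPE: (E, A, H); Outcome (6, 4)

Work:
Stage 3: P1 chooses H (6 vs 4)
Stage 2: P2: F->0, A->4 (anticipating H). Choose A
Stage 1: P1: O->1, E->6 (anticipating A, H). Choose E
SPE path: E -> A -> H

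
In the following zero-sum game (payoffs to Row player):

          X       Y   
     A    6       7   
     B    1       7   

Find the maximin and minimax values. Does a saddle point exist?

Maximin = 6, Minimax = 6, Saddle: True

Work:
Row minimums: [6, 1] → maximin = 6
Column maximums: [6, 7] → minimax = 6
Saddle point exists! Game value = 6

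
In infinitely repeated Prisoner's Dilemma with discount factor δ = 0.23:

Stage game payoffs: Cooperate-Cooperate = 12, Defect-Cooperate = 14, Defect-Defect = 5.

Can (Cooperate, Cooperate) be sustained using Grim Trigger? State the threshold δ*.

δ* = 0.2222; since δ = 0.23 ≥ 0.2222, cooperation can be sustained

Work:
For Grim Trigger:
Cooperate forever: 12/(1-δ)
Defect then punished: 14 + 5·δ/(1-δ)
Need: 12/(1-δ) ≥ 14 + 5·δ/(1-δ)
Solving: δ ≥ (T-R)/(T-P) = (14-12)/(14-5) = 0.2222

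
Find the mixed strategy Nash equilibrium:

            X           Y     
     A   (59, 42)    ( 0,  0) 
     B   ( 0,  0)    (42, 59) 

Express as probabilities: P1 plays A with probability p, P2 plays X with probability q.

p = 0.5842, q = 0.4158

Work:
Find probabilities that make opponent indifferent:
P2 chooses q to make P1 indifferent between A and B
P1 chooses p to make P2 indifferent between X and Y
Mixed NE: P1 plays (A: 0.5842, B: 0.4158), P2 plays (X: 0.4158, Y: 0.5842)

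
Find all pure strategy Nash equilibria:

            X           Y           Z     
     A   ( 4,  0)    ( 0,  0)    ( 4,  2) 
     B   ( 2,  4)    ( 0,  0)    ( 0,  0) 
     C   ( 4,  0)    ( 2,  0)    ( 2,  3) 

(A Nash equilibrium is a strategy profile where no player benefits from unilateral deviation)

Nash equilibrium: (A, Z)

Work:
Best responses:
  P1 vs X: payoffs [4, 2, 4] → best response A/C (payoff 4)
  P1 vs Y: payoffs [0, 0, 2] → best response C (payoff 2)
  P1 vs Z: payoffs [4, 0, 2] → best response A (payoff 4)
  P2 vs A: payoffs [0, 0, 2] → best response Z (payoff 2)
  P2 vs B: payoffs [4, 0, 0] → best response X (payoff 4)
  P2 vs C: payoffs [0, 0, 3] → best response Z (payoff 3)
Mutual best responses: (A,Z) → Nash equilibria.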